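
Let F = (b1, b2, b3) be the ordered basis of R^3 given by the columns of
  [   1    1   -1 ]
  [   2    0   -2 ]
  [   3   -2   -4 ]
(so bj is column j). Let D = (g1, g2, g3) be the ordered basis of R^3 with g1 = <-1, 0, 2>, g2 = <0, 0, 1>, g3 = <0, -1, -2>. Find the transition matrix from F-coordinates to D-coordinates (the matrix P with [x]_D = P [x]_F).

Let M have columns bj and N have columns gj. Then for every x, N [x]_D = x = M [x]_F, so P = N^(-1) M.
Since det N = -1, N^(-1) has integer entries; multiplying gives P = [[-1, -1, 1], [1, 0, -2], [-2, 0, 2]].

[[-1, -1, 1], [1, 0, -2], [-2, 0, 2]]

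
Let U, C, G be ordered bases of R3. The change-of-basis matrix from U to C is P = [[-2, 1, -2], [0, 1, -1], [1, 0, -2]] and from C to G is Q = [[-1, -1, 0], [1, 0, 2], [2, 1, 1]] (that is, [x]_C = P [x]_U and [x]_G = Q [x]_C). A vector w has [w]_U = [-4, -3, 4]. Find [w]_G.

Apply P to get C-coordinates [-3, -7, -12], then Q to get G-coordinates.
The result is [w]_G = [10, -27, -25].

[10, -27, -25]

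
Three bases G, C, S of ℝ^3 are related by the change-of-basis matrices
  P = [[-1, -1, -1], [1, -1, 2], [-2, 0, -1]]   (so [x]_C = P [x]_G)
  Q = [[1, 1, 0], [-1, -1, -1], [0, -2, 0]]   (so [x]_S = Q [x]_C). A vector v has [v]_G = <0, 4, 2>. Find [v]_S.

First [v]_C = P [v]_G = <-6, 0, -2>.
Then [v]_S = Q [v]_C = <-6, 8, 0>.

<-6, 8, 0>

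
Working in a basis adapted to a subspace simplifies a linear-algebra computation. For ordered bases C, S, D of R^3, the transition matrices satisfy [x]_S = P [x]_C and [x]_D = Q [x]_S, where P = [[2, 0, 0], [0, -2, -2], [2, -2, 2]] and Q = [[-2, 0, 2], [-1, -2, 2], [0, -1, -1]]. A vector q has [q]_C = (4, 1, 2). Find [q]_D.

(4, 24, -4)

First [q]_S = P [q]_C = (8, -6, 10).
Then [q]_D = Q [q]_S = (4, 24, -4).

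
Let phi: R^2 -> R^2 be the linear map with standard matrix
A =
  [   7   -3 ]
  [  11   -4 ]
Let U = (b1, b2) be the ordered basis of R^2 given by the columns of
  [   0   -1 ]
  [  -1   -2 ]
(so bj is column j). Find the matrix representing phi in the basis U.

[[2, 1], [-3, 1]]

Let P have columns b1, b2. Then [phi]_U = P^(-1) A P.
Here det P = -1, so P^(-1) is integer; computing A P first and then P^(-1)(A P) gives [[2, 1], [-3, 1]].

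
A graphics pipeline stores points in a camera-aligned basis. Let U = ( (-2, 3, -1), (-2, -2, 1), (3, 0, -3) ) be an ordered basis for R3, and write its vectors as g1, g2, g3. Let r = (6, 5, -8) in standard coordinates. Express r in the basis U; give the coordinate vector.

We seek scalars with c_1 g1 + ... + c_3 g3 = r; equivalently solve M c = r where the columns of M are g1, ..., g3.
Gaussian elimination on [M | r] yields c = (1, -1, 2).
Check: g1 - g2 + 2g3 = (6, 5, -8).

(1, -1, 2)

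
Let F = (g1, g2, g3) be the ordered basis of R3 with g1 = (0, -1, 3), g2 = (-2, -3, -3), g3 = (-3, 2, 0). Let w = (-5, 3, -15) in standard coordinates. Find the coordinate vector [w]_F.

(-4, 1, 1)

Write w = c_1 g1 + ... + c_3 g3 and solve for the c_i.
Row-reducing the augmented matrix [M | w] gives c = (-4, 1, 1).
Check: -4g1 + g2 + g3 = (-5, 3, -15).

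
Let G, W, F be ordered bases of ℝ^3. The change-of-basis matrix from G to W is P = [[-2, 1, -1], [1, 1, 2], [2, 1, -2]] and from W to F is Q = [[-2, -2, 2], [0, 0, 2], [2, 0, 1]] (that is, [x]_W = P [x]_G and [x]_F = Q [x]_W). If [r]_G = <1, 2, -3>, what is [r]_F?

First [r]_W = P [r]_G = <3, -3, 10>.
Then [r]_F = Q [r]_W = <20, 20, 16>.

<20, 20, 16>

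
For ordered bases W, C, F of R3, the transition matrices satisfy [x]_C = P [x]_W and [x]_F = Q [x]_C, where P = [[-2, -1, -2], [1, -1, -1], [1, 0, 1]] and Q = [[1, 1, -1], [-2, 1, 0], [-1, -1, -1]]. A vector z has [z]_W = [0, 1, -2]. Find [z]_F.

First [z]_C = P [z]_W = [3, 1, -2].
Then [z]_F = Q [z]_C = [6, -5, -2].

[6, -5, -2]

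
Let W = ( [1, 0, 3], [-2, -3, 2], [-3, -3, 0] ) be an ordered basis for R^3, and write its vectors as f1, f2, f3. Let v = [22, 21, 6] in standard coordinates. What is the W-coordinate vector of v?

We seek scalars with c_1 f1 + ... + c_3 f3 = v; equivalently solve M c = v where the columns of M are f1, ..., f3.
Solving this 3x3 system gives c = (4, -3, -4).
Check: 4f1 - 3f2 - 4f3 = [22, 21, 6].

[4, -3, -4]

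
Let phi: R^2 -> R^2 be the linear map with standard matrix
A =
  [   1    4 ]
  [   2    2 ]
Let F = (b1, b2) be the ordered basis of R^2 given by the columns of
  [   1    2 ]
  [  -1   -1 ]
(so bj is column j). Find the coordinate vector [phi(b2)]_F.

(-2, 0)

Column 2 of [phi]_F is the F-coordinate vector of phi(b2).
In standard coordinates phi(b2) = A b2 = (-2, 2).
Converting to F: (-2, 2) = -2b1 + 0·b2, so the coordinate vector is (-2, 0).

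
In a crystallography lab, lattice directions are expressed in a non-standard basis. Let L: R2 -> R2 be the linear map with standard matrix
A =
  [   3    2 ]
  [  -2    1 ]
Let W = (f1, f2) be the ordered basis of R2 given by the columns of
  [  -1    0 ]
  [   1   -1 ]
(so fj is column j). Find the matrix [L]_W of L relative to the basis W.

The j-th column of [L]_W is [L(fj)]_W.
L(f1) = A f1 = [-1, 3] = f1 - 2f2, so column 1 is [1, -2].
Repeating for f2 and assembling the columns gives [[1, 2], [-2, 3]].

[[1, 2], [-2, 3]]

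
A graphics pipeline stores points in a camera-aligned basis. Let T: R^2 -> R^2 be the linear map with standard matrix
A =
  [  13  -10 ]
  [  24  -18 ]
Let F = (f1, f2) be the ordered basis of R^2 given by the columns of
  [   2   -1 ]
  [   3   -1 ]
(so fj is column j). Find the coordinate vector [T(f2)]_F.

(-3, -3)

Column 2 of [T]_F is the F-coordinate vector of T(f2).
In standard coordinates T(f2) = A f2 = (-3, -6).
Converting to F: (-3, -6) = -3f1 - 3f2, so the coordinate vector is (-3, -3).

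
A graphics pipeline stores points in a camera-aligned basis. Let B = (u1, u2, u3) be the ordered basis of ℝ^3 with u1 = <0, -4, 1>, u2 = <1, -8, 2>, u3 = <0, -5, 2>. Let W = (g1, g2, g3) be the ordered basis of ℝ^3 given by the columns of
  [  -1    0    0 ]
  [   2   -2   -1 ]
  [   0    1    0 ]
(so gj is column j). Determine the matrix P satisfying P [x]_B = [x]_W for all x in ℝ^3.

[[0, -1, 0], [1, 2, 2], [2, 2, 1]]

Let M have columns uj and N have columns gj. Then for every x, N [x]_W = x = M [x]_B, so P = N^(-1) M.
Since det N = -1, N^(-1) has integer entries; multiplying gives P = [[0, -1, 0], [1, 2, 2], [2, 2, 1]].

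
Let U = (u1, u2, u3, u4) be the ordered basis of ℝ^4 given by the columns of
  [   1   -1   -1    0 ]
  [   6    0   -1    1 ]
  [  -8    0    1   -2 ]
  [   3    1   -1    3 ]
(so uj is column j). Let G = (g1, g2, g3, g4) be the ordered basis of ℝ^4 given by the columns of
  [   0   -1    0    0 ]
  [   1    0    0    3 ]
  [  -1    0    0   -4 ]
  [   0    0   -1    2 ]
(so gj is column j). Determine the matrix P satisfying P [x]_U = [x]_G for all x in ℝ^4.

[[0, 0, -1, -2], [-1, 1, 1, 0], [1, -1, 1, -1], [2, 0, 0, 1]]

Take x = uj: its U-coordinates are the j-th standard unit vector, so P e_j — column j of P — equals [uj]_G.
u1 = 0·g1 - g2 + g3 + 2g4, giving column 1 = (0, -1, 1, 2); repeating for each j gives P = [[0, 0, -1, -2], [-1, 1, 1, 0], [1, -1, 1, -1], [2, 0, 0, 1]].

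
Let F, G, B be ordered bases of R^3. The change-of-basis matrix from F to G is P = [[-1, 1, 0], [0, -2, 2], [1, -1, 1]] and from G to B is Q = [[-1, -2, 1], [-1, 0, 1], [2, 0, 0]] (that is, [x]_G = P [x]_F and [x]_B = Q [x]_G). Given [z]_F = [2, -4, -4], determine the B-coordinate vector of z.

[8, 8, -12]

Apply P to get G-coordinates [-6, 0, 2], then Q to get B-coordinates.
The result is [z]_B = [8, 8, -12].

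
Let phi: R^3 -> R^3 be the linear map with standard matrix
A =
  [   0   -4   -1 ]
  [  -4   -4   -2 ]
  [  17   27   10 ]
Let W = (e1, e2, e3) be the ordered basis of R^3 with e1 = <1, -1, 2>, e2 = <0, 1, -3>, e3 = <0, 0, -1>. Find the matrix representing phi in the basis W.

[[2, -1, 1], [-2, 1, 3], [0, -2, 3]]

Let P have columns e1, ..., e3. Then [phi]_W = P^(-1) A P.
Here det P = -1, so P^(-1) is integer; computing A P first and then P^(-1)(A P) gives [[2, -1, 1], [-2, 1, 3], [0, -2, 3]].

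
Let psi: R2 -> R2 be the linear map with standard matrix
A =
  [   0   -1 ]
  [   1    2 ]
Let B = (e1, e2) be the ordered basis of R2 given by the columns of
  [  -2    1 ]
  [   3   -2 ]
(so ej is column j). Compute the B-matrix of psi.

[[2, -1], [1, 0]]

With P the matrix whose columns are e1, e2, [psi]_B = P^(-1) A P.
Column by column: psi(e1) = A e1 = [-3, 4]; its B-coordinates [2, 1] give column 1.
Continuing for each basis vector yields [psi]_B = [[2, -1], [1, 0]].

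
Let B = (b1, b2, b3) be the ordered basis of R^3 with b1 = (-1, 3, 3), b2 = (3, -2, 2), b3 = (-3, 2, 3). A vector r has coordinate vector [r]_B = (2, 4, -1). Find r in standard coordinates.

r = M [r]_B, where M has columns b1, ..., b3.
Carrying out the matrix-vector product, r = (13, -4, 11).

(13, -4, 11)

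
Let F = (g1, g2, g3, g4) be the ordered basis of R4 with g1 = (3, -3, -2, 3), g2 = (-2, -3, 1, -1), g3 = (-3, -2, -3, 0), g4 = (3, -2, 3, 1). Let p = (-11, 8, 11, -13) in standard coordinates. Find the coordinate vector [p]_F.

[p]_F is the unique c with M c = p, where M has columns g1, ..., g4.
Gaussian elimination on [M | p] yields c = (-2, 4, -4, -3).
Check: -2g1 + 4g2 - 4g3 - 3g4 = (-11, 8, 11, -13).

(-2, 4, -4, -3)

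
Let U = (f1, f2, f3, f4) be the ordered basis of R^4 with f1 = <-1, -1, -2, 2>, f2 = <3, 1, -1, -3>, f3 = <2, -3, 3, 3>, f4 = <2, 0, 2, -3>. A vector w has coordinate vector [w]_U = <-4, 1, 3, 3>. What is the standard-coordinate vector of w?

<19, -4, 22, -11>

w = M [w]_U, where M has columns f1, ..., f4.
Carrying out the matrix-vector product, w = <19, -4, 22, -11>.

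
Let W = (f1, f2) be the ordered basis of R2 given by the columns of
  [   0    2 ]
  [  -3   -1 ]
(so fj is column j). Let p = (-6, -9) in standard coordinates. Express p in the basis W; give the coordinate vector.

[p]_W is the unique c with M c = p, where M has columns f1, f2.
System: 0c_1 + 2c_2 = -6, -3c_1 - c_2 = -9; solving gives c_1 = 4, c_2 = -3.
Check: 4f1 - 3f2 = (-6, -9).

(4, -3)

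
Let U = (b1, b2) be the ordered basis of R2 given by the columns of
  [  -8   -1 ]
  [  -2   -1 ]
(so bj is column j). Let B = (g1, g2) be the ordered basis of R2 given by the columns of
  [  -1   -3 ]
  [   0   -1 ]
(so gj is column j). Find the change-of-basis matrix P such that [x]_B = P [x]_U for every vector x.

Take x = bj: its U-coordinates are the j-th standard unit vector, so P e_j — column j of P — equals [bj]_B.
b1 = 2g1 + 2g2, giving column 1 = (2, 2); repeating for each j gives P = [[2, -2], [2, 1]].

[[2, -2], [2, 1]]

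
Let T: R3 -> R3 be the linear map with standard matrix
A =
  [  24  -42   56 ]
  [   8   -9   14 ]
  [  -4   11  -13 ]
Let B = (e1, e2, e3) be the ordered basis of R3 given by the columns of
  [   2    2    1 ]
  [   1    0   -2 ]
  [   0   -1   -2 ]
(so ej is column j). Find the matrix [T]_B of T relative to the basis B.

[[3, -2, -2], [1, -1, 0], [-2, -2, 0]]

With P the matrix whose columns are e1, ..., e3, [T]_B = P^(-1) A P.
Column by column: T(e1) = A e1 = <6, 7, 3>; its B-coordinates <3, 1, -2> give column 1.
Continuing for each basis vector yields [T]_B = [[3, -2, -2], [1, -1, 0], [-2, -2, 0]].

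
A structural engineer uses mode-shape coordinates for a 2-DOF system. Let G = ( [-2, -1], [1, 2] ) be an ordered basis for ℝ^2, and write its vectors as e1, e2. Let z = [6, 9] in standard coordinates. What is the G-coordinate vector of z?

Write z = c_1 e1 + c_2 e2 and solve for the c_i.
System: -2c_1 + c_2 = 6, -c_1 + 2c_2 = 9; solving gives c_1 = -1, c_2 = 4.
Check: -e1 + 4e2 = [6, 9].

[-1, 4]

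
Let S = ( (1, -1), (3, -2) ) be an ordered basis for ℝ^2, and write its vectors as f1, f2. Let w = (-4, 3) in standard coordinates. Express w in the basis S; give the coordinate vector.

(-1, -1)

We seek scalars with c_1 f1 + c_2 f2 = w; equivalently solve M c = w where the columns of M are f1, f2.
System: c_1 + 3c_2 = -4, -c_1 - 2c_2 = 3; solving gives c_1 = -1, c_2 = -1.
Check: -f1 - f2 = (-4, 3).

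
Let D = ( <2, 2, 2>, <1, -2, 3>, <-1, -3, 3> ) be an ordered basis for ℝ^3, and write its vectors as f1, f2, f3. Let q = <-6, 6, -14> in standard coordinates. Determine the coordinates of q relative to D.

<-1, -4, 0>

We seek scalars with c_1 f1 + ... + c_3 f3 = q; equivalently solve M c = q where the columns of M are f1, ..., f3.
Row-reducing the augmented matrix [M | q] gives c = (-1, -4, 0).
Check: -f1 - 4f2 + 0·f3 = <-6, 6, -14>.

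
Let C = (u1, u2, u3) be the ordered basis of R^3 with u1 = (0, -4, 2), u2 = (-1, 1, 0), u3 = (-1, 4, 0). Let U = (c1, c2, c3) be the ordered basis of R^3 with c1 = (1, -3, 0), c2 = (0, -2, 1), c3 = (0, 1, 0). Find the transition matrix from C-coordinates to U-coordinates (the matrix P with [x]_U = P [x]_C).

Column j of P is [uj]_U, since P maps C-coordinates to U-coordinates.
Expressing u1 in U: u1 = 0·c1 + 2c2 + 0·c3, so column 1 of P is (0, 2, 0).
Doing the same for each uj gives P = [[0, -1, -1], [2, 0, 0], [0, -2, 1]].

[[0, -1, -1], [2, 0, 0], [0, -2, 1]]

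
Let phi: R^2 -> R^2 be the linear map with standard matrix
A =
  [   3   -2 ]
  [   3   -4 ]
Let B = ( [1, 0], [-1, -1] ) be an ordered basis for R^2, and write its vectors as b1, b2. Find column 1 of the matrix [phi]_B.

[0, -3]

Compute phi(b1) = A b1 = [3, 3] in standard coordinates.
Then write this in B-coordinates: solve for y in y_1 b1 + y_2 b2 = [3, 3].
This gives y = [0, -3], which is column 1 of [phi]_B.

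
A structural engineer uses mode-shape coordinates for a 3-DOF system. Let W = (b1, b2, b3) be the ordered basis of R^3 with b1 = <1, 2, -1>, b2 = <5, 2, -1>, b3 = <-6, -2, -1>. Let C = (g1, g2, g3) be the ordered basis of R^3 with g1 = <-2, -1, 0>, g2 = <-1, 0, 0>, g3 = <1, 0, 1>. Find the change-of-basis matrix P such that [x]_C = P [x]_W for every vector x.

Take x = bj: its W-coordinates are the j-th standard unit vector, so P e_j — column j of P — equals [bj]_C.
b1 = -2g1 + 2g2 - g3, giving column 1 = <-2, 2, -1>; repeating for each j gives P = [[-2, -2, 2], [2, -2, 1], [-1, -1, -1]].

[[-2, -2, 2], [2, -2, 1], [-1, -1, -1]]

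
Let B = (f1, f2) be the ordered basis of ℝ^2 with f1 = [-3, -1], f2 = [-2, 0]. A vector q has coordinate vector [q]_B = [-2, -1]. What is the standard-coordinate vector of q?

[8, 2]

The coordinates say q = -2f1 - f2; adding the scaled basis vectors gives [8, 2].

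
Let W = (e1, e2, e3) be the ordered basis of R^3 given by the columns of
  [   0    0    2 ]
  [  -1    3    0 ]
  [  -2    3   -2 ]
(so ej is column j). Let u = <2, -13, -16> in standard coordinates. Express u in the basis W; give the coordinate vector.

Write u = c_1 e1 + ... + c_3 e3 and solve for the c_i.
Solving this 3x3 system gives c = (1, -4, 1).
Check: e1 - 4e2 + e3 = <2, -13, -16>.

<1, -4, 1>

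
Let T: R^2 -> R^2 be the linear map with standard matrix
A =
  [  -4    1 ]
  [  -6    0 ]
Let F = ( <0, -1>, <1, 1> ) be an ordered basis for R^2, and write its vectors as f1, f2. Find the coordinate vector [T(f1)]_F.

Column 1 of [T]_F is the F-coordinate vector of T(f1).
In standard coordinates T(f1) = A f1 = <-1, 0>.
Converting to F: <-1, 0> = -f1 - f2, so the coordinate vector is <-1, -1>.

<-1, -1>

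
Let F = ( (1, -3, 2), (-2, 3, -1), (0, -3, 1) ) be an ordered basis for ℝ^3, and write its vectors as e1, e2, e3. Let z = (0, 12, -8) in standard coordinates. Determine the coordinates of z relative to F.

(-4, -2, -2)

[z]_F is the unique c with M c = z, where M has columns e1, ..., e3.
Gaussian elimination on [M | z] yields c = (-4, -2, -2).
Check: -4e1 - 2e2 - 2e3 = (0, 12, -8).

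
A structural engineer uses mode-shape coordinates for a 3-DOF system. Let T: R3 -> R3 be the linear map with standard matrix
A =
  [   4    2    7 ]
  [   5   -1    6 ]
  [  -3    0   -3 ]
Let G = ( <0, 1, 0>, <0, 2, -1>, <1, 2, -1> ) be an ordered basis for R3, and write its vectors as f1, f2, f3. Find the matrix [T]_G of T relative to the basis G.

Let P have columns f1, ..., f3. Then [T]_G = P^(-1) A P.
Here det P = -1, so P^(-1) is integer; computing A P first and then P^(-1)(A P) gives [[-1, -2, -3], [-2, 0, -1], [2, -3, 1]].

[[-1, -2, -3], [-2, 0, -1], [2, -3, 1]]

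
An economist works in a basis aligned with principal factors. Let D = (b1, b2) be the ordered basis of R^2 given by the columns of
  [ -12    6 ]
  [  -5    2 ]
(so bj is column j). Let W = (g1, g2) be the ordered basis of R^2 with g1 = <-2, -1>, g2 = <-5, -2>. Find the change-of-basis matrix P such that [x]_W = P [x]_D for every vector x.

[[1, 2], [2, -2]]

Let M have columns bj and N have columns gj. Then for every x, N [x]_W = x = M [x]_D, so P = N^(-1) M.
Since det N = -1, N^(-1) has integer entries; multiplying gives P = [[1, 2], [2, -2]].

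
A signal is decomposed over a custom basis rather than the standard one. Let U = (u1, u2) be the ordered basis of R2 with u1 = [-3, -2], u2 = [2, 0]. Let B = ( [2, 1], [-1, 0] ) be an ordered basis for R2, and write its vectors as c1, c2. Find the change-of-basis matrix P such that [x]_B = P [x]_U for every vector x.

[[-2, 0], [-1, -2]]

Column j of P is [uj]_B, since P maps U-coordinates to B-coordinates.
Expressing u1 in B: u1 = -2c1 - c2, so column 1 of P is [-2, -1].
Doing the same for each uj gives P = [[-2, 0], [-1, -2]].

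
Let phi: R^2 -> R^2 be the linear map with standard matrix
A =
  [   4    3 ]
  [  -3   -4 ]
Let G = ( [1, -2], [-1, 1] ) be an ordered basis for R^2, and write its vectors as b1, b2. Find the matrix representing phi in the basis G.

With P the matrix whose columns are b1, b2, [phi]_G = P^(-1) A P.
Column by column: phi(b1) = A b1 = [-2, 5]; its G-coordinates [-3, -1] give column 1.
Continuing for each basis vector yields [phi]_G = [[-3, 2], [-1, 3]].

[[-3, 2], [-1, 3]]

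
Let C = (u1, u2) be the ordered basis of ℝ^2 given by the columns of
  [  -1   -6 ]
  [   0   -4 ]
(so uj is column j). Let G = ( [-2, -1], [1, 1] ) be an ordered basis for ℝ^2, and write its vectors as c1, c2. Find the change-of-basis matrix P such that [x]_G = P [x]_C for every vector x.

Let M have columns uj and N have columns cj. Then for every x, N [x]_G = x = M [x]_C, so P = N^(-1) M.
Since det N = -1, N^(-1) has integer entries; multiplying gives P = [[1, 2], [1, -2]].

[[1, 2], [1, -2]]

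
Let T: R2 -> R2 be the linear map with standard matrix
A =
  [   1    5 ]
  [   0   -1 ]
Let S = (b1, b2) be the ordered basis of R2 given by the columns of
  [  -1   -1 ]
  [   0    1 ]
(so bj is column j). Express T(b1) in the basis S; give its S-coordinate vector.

<1, 0>

Column 1 of [T]_S is the S-coordinate vector of T(b1).
In standard coordinates T(b1) = A b1 = <-1, 0>.
Converting to S: <-1, 0> = b1 + 0·b2, so the coordinate vector is <1, 0>.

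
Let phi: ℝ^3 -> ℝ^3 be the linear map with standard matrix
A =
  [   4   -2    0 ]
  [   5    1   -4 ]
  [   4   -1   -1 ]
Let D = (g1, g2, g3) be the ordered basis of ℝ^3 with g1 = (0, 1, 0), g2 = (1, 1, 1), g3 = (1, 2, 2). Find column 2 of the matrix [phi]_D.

(0, 2, 0)

Compute phi(g2) = A g2 = (2, 2, 2) in standard coordinates.
Then write this in D-coordinates: solve for y in y_1 g1 + ... + y_3 g3 = (2, 2, 2).
This gives y = (0, 2, 0), which is column 2 of [phi]_D.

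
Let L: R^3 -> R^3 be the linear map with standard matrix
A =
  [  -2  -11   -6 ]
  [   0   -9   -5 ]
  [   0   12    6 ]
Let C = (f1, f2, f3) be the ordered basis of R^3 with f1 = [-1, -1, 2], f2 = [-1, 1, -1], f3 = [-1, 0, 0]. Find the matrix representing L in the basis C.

Let P have columns f1, ..., f3. Then [L]_C = P^(-1) A P.
Here det P = 1, so P^(-1) is integer; computing A P first and then P^(-1)(A P) gives [[-1, 2, 0], [-2, -2, 0], [2, 3, -2]].

[[-1, 2, 0], [-2, -2, 0], [2, 3, -2]]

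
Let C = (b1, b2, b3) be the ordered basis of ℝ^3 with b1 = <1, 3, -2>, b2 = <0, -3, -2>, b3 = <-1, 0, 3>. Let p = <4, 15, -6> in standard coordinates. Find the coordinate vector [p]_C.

<4, -1, 0>

We seek scalars with c_1 b1 + ... + c_3 b3 = p; equivalently solve M c = p where the columns of M are b1, ..., b3.
Gaussian elimination on [M | p] yields c = (4, -1, 0).
Check: 4b1 - b2 + 0·b3 = <4, 15, -6>.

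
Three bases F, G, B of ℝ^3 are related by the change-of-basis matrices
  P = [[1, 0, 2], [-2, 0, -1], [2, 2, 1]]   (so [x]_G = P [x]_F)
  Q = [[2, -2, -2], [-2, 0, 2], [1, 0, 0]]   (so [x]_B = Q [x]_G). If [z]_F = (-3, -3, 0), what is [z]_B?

(6, -18, -3)

Composing the changes, [z]_B = Q P [z]_F.
Q P = [[2, -4, 4], [2, 4, -2], [1, 0, 2]]; applying this to (-3, -3, 0) gives (6, -18, -3).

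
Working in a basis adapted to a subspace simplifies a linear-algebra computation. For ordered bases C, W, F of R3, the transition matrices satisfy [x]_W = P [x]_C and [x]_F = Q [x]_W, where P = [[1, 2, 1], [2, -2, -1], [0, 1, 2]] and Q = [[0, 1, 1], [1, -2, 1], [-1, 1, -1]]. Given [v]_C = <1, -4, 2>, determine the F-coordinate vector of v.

First [v]_W = P [v]_C = <-5, 8, 0>.
Then [v]_F = Q [v]_W = <8, -21, 13>.

<8, -21, 13>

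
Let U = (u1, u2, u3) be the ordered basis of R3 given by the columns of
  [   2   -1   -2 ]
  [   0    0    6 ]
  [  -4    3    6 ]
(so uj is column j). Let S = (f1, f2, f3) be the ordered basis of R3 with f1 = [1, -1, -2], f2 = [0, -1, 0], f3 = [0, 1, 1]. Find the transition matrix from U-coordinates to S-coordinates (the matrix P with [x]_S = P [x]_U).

Take x = uj: its U-coordinates are the j-th standard unit vector, so P e_j — column j of P — equals [uj]_S.
u1 = 2f1 - 2f2 + 0·f3, giving column 1 = [2, -2, 0]; repeating for each j gives P = [[2, -1, -2], [-2, 2, -2], [0, 1, 2]].

[[2, -1, -2], [-2, 2, -2], [0, 1, 2]]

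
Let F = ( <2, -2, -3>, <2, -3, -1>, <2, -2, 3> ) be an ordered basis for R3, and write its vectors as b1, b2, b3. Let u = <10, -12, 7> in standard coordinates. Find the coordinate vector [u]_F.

<0, 2, 3>

Write u = c_1 b1 + ... + c_3 b3 and solve for the c_i.
Gaussian elimination on [M | u] yields c = (0, 2, 3).
Check: 0·b1 + 2b2 + 3b3 = <10, -12, 7>.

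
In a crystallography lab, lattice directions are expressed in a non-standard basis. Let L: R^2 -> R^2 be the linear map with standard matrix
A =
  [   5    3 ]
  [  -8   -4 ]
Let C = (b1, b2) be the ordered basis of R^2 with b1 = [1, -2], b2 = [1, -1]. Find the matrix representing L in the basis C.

[[1, 2], [-2, 0]]

Let P have columns b1, b2. Then [L]_C = P^(-1) A P.
Here det P = 1, so P^(-1) is integer; computing A P first and then P^(-1)(A P) gives [[1, 2], [-2, 0]].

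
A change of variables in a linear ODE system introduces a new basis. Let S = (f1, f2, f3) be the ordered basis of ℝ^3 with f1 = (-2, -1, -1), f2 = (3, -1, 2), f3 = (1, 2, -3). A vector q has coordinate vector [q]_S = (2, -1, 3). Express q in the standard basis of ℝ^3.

By definition q = 2f1 - f2 + 3f3.
Summing componentwise gives (-4, 5, -13).

(-4, 5, -13)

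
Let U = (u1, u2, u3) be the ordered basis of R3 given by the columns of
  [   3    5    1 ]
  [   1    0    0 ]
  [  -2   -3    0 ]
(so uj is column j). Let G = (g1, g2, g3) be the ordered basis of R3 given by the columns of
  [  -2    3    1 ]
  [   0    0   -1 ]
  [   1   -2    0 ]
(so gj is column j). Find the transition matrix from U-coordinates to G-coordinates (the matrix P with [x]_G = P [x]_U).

[[-2, -1, -2], [0, 1, -1], [-1, 0, 0]]

Take x = uj: its U-coordinates are the j-th standard unit vector, so P e_j — column j of P — equals [uj]_G.
u1 = -2g1 + 0·g2 - g3, giving column 1 = <-2, 0, -1>; repeating for each j gives P = [[-2, -1, -2], [0, 1, -1], [-1, 0, 0]].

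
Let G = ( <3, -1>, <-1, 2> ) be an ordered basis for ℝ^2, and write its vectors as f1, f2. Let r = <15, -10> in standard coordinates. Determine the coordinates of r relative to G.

<4, -3>

We seek scalars with c_1 f1 + c_2 f2 = r; equivalently solve M c = r where the columns of M are f1, f2.
System: 3c_1 - c_2 = 15, -c_1 + 2c_2 = -10; solving gives c_1 = 4, c_2 = -3.
Check: 4f1 - 3f2 = <15, -10>.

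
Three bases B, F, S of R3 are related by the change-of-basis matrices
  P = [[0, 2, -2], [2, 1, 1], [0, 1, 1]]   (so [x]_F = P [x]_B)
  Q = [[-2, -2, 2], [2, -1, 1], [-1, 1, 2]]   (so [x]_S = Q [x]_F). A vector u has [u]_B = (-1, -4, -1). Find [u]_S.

(16, -10, -11)

Apply P to get F-coordinates (-6, -7, -5), then Q to get S-coordinates.
The result is [u]_S = (16, -10, -11).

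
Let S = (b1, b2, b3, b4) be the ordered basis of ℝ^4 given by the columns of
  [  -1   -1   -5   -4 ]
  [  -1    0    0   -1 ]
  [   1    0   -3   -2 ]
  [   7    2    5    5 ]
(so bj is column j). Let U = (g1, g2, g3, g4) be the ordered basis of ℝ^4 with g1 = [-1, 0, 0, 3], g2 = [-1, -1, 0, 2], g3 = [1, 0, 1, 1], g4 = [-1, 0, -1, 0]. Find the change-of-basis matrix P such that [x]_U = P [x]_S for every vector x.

Take x = bj: its S-coordinates are the j-th standard unit vector, so P e_j — column j of P — equals [bj]_U.
b1 = g1 + g2 + 2g3 + g4, giving column 1 = [1, 1, 2, 1]; repeating for each j gives P = [[1, 1, 2, 1], [1, 0, 0, 1], [2, -1, -1, 0], [1, -1, 2, 2]].

[[1, 1, 2, 1], [1, 0, 0, 1], [2, -1, -1, 0], [1, -1, 2, 2]]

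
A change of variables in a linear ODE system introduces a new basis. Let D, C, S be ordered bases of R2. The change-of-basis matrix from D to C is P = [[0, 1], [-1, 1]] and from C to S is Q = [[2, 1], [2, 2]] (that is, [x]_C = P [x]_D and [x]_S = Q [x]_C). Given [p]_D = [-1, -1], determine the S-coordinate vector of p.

[-2, -2]

First [p]_C = P [p]_D = [-1, 0].
Then [p]_S = Q [p]_C = [-2, -2].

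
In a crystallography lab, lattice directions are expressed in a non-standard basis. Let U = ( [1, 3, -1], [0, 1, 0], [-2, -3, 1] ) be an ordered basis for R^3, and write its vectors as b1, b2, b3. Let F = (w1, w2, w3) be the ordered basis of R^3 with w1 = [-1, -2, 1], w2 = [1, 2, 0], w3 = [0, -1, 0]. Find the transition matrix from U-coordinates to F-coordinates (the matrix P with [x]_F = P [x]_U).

Take x = bj: its U-coordinates are the j-th standard unit vector, so P e_j — column j of P — equals [bj]_F.
b1 = -w1 + 0·w2 - w3, giving column 1 = [-1, 0, -1]; repeating for each j gives P = [[-1, 0, 1], [0, 0, -1], [-1, -1, -1]].

[[-1, 0, 1], [0, 0, -1], [-1, -1, -1]]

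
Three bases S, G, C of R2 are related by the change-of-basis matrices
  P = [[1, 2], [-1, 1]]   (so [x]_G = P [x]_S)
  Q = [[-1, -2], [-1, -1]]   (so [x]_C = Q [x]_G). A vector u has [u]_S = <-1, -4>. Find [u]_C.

Apply P to get G-coordinates <-9, -3>, then Q to get C-coordinates.
The result is [u]_C = <15, 12>.

<15, 12>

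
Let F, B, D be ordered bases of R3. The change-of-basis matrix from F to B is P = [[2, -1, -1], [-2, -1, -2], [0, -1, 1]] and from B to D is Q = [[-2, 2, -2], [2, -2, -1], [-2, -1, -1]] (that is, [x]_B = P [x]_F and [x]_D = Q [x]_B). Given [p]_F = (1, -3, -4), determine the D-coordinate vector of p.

(2, 1, -26)

Composing the changes, [p]_D = Q P [p]_F.
Q P = [[-8, 2, -4], [8, 1, 1], [-2, 4, 3]]; applying this to (1, -3, -4) gives (2, 1, -26).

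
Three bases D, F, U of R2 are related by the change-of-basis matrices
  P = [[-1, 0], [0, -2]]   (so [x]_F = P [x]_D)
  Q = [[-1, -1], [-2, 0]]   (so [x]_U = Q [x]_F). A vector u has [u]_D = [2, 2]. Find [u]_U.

[6, 4]

First [u]_F = P [u]_D = [-2, -4].
Then [u]_U = Q [u]_F = [6, 4].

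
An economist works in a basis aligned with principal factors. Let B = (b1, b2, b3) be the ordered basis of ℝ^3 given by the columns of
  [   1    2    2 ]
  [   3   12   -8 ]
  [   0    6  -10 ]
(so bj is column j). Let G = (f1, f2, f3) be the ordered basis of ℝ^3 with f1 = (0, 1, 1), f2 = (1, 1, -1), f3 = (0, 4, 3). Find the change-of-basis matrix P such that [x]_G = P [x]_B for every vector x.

Let M have columns bj and N have columns fj. Then for every x, N [x]_G = x = M [x]_B, so P = N^(-1) M.
Since det N = 1, N^(-1) has integer entries; multiplying gives P = [[-2, 2, -2], [1, 2, 2], [1, 2, -2]].

[[-2, 2, -2], [1, 2, 2], [1, 2, -2]]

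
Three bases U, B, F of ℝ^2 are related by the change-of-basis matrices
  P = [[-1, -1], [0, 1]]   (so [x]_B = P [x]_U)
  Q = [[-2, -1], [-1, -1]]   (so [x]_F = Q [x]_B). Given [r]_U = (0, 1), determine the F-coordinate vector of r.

Composing the changes, [r]_F = Q P [r]_U.
Q P = [[2, 1], [1, 0]]; applying this to (0, 1) gives (1, 0).

(1, 0)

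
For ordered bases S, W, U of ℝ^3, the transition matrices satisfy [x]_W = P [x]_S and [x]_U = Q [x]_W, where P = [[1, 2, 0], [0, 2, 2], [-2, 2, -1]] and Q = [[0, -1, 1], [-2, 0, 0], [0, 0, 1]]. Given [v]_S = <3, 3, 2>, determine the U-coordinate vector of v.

<-12, -18, -2>

Composing the changes, [v]_U = Q P [v]_S.
Q P = [[-2, 0, -3], [-2, -4, 0], [-2, 2, -1]]; applying this to <3, 3, 2> gives <-12, -18, -2>.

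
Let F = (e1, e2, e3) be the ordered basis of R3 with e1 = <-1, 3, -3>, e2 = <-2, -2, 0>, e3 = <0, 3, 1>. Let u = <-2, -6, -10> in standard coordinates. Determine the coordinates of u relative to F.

<2, 0, -4>

Write u = c_1 e1 + ... + c_3 e3 and solve for the c_i.
Gaussian elimination on [M | u] yields c = (2, 0, -4).
Check: 2e1 + 0·e2 - 4e3 = <-2, -6, -10>.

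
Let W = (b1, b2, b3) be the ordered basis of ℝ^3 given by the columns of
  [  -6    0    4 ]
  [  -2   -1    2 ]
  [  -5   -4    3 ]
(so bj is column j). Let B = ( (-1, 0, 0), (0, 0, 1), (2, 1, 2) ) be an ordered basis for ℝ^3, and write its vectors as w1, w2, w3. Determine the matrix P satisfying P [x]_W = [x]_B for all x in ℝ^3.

Column j of P is [bj]_B, since P maps W-coordinates to B-coordinates.
Expressing b1 in B: b1 = 2w1 - w2 - 2w3, so column 1 of P is (2, -1, -2).
Doing the same for each bj gives P = [[2, -2, 0], [-1, -2, -1], [-2, -1, 2]].

[[2, -2, 0], [-1, -2, -1], [-2, -1, 2]]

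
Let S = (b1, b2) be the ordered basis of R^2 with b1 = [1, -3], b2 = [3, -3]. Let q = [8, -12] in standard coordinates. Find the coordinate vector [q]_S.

[2, 2]

Write q = c_1 b1 + c_2 b2 and solve for the c_i.
System: c_1 + 3c_2 = 8, -3c_1 - 3c_2 = -12; solving gives c_1 = 2, c_2 = 2.
Check: 2b1 + 2b2 = [8, -12].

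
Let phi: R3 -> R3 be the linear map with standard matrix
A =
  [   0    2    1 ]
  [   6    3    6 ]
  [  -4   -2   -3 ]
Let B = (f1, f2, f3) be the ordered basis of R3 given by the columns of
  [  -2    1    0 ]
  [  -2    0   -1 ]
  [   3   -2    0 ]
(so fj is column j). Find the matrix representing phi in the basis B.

[[-1, 2, 2], [-3, 2, 2], [2, 2, -1]]

Let P have columns f1, ..., f3. Then [phi]_B = P^(-1) A P.
Here det P = 1, so P^(-1) is integer; computing A P first and then P^(-1)(A P) gives [[-1, 2, 2], [-3, 2, 2], [2, 2, -1]].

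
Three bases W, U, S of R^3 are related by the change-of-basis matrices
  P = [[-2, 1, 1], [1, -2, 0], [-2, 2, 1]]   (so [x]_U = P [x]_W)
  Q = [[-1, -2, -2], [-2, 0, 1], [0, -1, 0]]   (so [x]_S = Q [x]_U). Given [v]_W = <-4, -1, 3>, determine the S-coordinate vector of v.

<-24, -11, 2>

Composing the changes, [v]_S = Q P [v]_W.
Q P = [[4, -1, -3], [2, 0, -1], [-1, 2, 0]]; applying this to <-4, -1, 3> gives <-24, -11, 2>.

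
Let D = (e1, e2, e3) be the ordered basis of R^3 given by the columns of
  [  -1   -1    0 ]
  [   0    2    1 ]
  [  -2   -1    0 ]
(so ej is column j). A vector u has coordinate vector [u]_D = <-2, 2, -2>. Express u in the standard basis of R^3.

u = M [u]_D, where M has columns e1, ..., e3.
Carrying out the matrix-vector product, u = <0, 2, 2>.

<0, 2, 2>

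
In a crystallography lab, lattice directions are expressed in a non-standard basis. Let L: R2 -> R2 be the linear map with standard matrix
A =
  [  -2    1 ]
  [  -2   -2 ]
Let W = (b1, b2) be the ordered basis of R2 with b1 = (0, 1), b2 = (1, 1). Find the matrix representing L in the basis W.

[[-3, -3], [1, -1]]

With P the matrix whose columns are b1, b2, [L]_W = P^(-1) A P.
Column by column: L(b1) = A b1 = (1, -2); its W-coordinates (-3, 1) give column 1.
Continuing for each basis vector yields [L]_W = [[-3, -3], [1, -1]].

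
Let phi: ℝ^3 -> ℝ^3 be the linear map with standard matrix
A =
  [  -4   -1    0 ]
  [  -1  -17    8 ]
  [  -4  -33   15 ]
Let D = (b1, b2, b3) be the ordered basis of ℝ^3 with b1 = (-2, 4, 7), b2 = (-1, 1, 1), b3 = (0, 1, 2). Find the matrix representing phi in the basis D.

The j-th column of [phi]_D is [phi(bj)]_D.
phi(b1) = A b1 = (4, -10, -19) = -3b1 + 2b2 + 0·b3, so column 1 is (-3, 2, 0).
Repeating for b2, b3 and assembling the columns gives [[-3, -1, 0], [2, -1, 1], [0, -3, -2]].

[[-3, -1, 0], [2, -1, 1], [0, -3, -2]]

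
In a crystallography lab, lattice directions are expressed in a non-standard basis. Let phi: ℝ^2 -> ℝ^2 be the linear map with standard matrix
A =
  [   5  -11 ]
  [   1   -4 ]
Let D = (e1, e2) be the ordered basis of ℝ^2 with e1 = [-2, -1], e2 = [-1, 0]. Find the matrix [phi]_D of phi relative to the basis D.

[[-2, 1], [3, 3]]

Let P have columns e1, e2. Then [phi]_D = P^(-1) A P.
Here det P = -1, so P^(-1) is integer; computing A P first and then P^(-1)(A P) gives [[-2, 1], [3, 3]].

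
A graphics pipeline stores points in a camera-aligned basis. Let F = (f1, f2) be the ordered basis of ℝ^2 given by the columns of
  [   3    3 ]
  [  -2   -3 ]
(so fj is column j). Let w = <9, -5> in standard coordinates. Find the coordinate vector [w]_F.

[w]_F is the unique c with M c = w, where M has columns f1, f2.
System: 3c_1 + 3c_2 = 9, -2c_1 - 3c_2 = -5; solving gives c_1 = 4, c_2 = -1.
Check: 4f1 - f2 = <9, -5>.

<4, -1>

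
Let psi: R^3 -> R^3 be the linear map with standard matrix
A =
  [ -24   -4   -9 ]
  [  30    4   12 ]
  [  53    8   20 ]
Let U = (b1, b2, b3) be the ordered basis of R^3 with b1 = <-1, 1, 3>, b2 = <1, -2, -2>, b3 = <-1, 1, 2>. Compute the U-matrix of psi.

Let P have columns b1, ..., b3. Then [psi]_U = P^(-1) A P.
Here det P = -1, so P^(-1) is integer; computing A P first and then P^(-1)(A P) gives [[1, 1, -1], [-3, 0, 0], [3, -3, -1]].

[[1, 1, -1], [-3, 0, 0], [3, -3, -1]]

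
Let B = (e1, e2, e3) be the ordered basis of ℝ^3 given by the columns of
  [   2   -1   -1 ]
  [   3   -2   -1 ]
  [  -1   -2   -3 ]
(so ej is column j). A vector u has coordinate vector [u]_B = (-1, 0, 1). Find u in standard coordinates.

(-3, -4, -2)

By definition u = -e1 + 0·e2 + e3.
Summing componentwise gives (-3, -4, -2).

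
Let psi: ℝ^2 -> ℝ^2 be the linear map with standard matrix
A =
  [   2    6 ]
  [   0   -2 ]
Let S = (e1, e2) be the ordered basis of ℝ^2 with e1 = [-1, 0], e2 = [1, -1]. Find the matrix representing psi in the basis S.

[[2, 2], [0, -2]]

The j-th column of [psi]_S is [psi(ej)]_S.
psi(e1) = A e1 = [-2, 0] = 2e1 + 0·e2, so column 1 is [2, 0].
Repeating for e2 and assembling the columns gives [[2, 2], [0, -2]].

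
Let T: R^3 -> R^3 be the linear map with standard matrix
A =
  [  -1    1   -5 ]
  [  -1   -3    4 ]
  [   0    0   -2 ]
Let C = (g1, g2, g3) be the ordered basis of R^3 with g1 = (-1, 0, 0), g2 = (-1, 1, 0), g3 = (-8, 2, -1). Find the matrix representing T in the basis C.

With P the matrix whose columns are g1, ..., g3, [T]_C = P^(-1) A P.
Column by column: T(g1) = A g1 = (1, 1, 0); its C-coordinates (-2, 1, 0) give column 1.
Continuing for each basis vector yields [T]_C = [[-2, 0, -1], [1, -2, 2], [0, 0, -2]].

[[-2, 0, -1], [1, -2, 2], [0, 0, -2]]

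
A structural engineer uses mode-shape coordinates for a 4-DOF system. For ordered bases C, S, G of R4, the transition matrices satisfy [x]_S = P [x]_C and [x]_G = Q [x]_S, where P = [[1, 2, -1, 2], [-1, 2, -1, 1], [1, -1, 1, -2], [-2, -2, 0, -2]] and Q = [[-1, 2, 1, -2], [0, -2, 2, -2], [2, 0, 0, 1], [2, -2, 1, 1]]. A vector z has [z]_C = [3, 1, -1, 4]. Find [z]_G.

Composing the changes, [z]_G = Q P [z]_C.
Q P = [[2, 5, 0, 2], [8, -2, 4, -2], [0, 2, -2, 2], [3, -3, 1, -2]]; applying this to [3, 1, -1, 4] gives [19, 10, 12, -3].

[19, 10, 12, -3]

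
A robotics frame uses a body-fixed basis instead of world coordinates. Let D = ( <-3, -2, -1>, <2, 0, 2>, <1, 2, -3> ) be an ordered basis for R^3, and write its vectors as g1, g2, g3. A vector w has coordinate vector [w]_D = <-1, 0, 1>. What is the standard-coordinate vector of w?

<4, 4, -2>

w = M [w]_D, where M has columns g1, ..., g3.
Carrying out the matrix-vector product, w = <4, 4, -2>.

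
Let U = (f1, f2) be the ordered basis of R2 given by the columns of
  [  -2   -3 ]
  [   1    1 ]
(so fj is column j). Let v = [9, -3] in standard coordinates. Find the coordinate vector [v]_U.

[0, -3]

We seek scalars with c_1 f1 + c_2 f2 = v; equivalently solve M c = v where the columns of M are f1, f2.
System: -2c_1 - 3c_2 = 9, c_1 + c_2 = -3; solving gives c_1 = 0, c_2 = -3.
Check: 0·f1 - 3f2 = [9, -3].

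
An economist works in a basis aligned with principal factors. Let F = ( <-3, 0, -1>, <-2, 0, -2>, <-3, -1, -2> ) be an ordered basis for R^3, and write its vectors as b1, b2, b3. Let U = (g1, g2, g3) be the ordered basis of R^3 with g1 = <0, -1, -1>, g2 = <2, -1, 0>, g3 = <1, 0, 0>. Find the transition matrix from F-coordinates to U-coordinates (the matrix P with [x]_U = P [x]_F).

[[1, 2, 2], [-1, -2, -1], [-1, 2, -1]]

Let M have columns bj and N have columns gj. Then for every x, N [x]_U = x = M [x]_F, so P = N^(-1) M.
Since det N = -1, N^(-1) has integer entries; multiplying gives P = [[1, 2, 2], [-1, -2, -1], [-1, 2, -1]].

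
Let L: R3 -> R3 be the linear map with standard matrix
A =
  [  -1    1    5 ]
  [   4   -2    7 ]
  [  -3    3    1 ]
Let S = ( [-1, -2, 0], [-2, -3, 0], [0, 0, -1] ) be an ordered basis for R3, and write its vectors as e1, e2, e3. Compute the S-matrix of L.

[[-3, 1, -1], [2, 0, 3], [3, 3, 1]]

With P the matrix whose columns are e1, ..., e3, [L]_S = P^(-1) A P.
Column by column: L(e1) = A e1 = [-1, 0, -3]; its S-coordinates [-3, 2, 3] give column 1.
Continuing for each basis vector yields [L]_S = [[-3, 1, -1], [2, 0, 3], [3, 3, 1]].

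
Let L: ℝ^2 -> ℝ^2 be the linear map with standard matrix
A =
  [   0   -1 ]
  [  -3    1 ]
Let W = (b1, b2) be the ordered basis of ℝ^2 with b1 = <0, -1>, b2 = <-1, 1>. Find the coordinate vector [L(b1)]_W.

Column 1 of [L]_W is the W-coordinate vector of L(b1).
In standard coordinates L(b1) = A b1 = <1, -1>.
Converting to W: <1, -1> = 0·b1 - b2, so the coordinate vector is <0, -1>.

<0, -1>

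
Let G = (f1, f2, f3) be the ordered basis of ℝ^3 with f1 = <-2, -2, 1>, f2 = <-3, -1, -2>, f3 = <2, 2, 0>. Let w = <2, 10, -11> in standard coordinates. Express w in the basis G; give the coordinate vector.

[w]_G is the unique c with M c = w, where M has columns f1, ..., f3.
Solving this 3x3 system gives c = (-3, 4, 4).
Check: -3f1 + 4f2 + 4f3 = <2, 10, -11>.

<-3, 4, 4>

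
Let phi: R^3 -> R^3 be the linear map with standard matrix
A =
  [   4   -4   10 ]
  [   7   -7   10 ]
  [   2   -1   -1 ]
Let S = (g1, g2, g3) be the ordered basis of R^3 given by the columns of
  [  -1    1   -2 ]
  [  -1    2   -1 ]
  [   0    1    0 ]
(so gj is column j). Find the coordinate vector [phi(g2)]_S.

(-3, -1, -2)

Column 2 of [phi]_S is the S-coordinate vector of phi(g2).
In standard coordinates phi(g2) = A g2 = (6, 3, -1).
Converting to S: (6, 3, -1) = -3g1 - g2 - 2g3, so the coordinate vector is (-3, -1, -2).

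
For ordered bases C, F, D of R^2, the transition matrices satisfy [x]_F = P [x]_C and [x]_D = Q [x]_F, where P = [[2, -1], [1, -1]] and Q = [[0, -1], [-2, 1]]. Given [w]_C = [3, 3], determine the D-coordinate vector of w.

Composing the changes, [w]_D = Q P [w]_C.
Q P = [[-1, 1], [-3, 1]]; applying this to [3, 3] gives [0, -6].

[0, -6]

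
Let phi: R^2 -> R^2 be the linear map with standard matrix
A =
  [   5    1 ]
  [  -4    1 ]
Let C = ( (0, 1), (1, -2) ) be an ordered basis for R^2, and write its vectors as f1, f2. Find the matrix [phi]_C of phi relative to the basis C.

[[3, 0], [1, 3]]

Let P have columns f1, f2. Then [phi]_C = P^(-1) A P.
Here det P = -1, so P^(-1) is integer; computing A P first and then P^(-1)(A P) gives [[3, 0], [1, 3]].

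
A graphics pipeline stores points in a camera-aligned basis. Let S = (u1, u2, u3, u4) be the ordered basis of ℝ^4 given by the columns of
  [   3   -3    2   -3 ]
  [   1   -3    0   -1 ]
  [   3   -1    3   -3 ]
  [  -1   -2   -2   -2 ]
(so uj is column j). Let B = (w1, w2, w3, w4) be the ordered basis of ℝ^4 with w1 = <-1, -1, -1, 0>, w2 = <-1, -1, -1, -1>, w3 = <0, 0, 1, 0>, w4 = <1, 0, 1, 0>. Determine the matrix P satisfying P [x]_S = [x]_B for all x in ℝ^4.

Column j of P is [uj]_B, since P maps S-coordinates to B-coordinates.
Expressing u1 in B: u1 = -2w1 + w2 + 0·w3 + 2w4, so column 1 of P is <-2, 1, 0, 2>.
Doing the same for each uj gives P = [[-2, 1, -2, -1], [1, 2, 2, 2], [0, 2, 1, 0], [2, 0, 2, -2]].

[[-2, 1, -2, -1], [1, 2, 2, 2], [0, 2, 1, 0], [2, 0, 2, -2]]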